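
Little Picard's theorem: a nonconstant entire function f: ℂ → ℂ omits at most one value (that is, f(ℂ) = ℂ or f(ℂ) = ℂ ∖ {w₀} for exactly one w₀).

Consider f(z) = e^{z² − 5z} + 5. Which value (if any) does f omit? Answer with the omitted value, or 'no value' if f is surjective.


Little Picard bounds the complement of f(ℂ) to at most one point.
The exponent g(z) = z² − 5z is a nonconstant polynomial, hence surjective onto ℂ. So e^{g(z)} takes every value in {e^w : w ∈ ℂ} = ℂ ∖ {0}. Adding 5 shifts the range to ℂ ∖ {5}. f omits exactly 5.

Omitted value: 5.


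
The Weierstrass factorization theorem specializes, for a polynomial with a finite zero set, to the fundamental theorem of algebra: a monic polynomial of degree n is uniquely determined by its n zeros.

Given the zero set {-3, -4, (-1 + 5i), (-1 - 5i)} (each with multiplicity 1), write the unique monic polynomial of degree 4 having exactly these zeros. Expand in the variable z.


The polynomial is p(z) = ∏_{α ∈ S} (z − α), where S = {-3, -4, (-1 + 5i), (-1 - 5i)}.
Expanding the product yields: p(z) = z^4 + 9·z^3 + 52·z^2 + 206·z + 312.
Note conjugate pairs combine to real quadratics: (z − (-1+5i))(z − (-1−5i)) = z² + 2z + 26.
The resulting polynomial has degree 4 and real coefficients as required.

p(z) = z^4 + 9·z^3 + 52·z^2 + 206·z + 312.


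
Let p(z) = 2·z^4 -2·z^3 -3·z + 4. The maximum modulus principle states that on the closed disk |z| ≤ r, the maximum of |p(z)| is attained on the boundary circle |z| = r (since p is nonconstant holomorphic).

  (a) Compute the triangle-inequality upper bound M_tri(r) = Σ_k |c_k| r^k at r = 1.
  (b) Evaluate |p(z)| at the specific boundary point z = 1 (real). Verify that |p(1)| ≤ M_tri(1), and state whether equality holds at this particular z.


Coefficients: c_0 = 4, c_1 = -3, c_2 = 0, c_3 = -2, c_4 = 2. Radius r = 1.
Part (a). Triangle bound: M_tri(r) = Σ_k |c_k| r^k
  = |4|·1^0 + |-3|·1^1 + |0|·1^2 + |-2|·1^3 + |2|·1^4
  = 4 + 3 + 0 + 2 + 2 = 11.
This bounds M(r) := max_{|z|=r} |p(z)| from above; equality holds iff all terms c_k z^k can be made to align in phase at a single z on |z|=r.
Part (b). At z = 1 (real, on the circle |z| = r):
  p(1) = (4)·1^0 + (-3)·1^1 + (0)·1^2 + (-2)·1^3 + (2)·1^4 = 1.
  |p(1)| = 1.
Check: |p(1)| = 1 ≤ 11 = M_tri(1). ✓ Equality does not hold at z = 1 (the coefficients have mixed signs, so the terms do not all align in phase there).

M_tri(1) = 11; |p(1)| = 1; equality at z=1: no.


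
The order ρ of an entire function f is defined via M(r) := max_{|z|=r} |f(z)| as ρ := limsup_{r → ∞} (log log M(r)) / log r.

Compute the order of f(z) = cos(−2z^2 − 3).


Write cos(w) = (e^{iw} ± e^{−iw})/(2 or 2i), so |cos(w)| ≤ e^{|w|}. With w = −2z^2 − 3, |w| ≤ 2r^2 + 3 on |z|=r, giving M(r) ≤ e^{2r^2 + 3} and ρ ≤ 2. For the lower bound, choose z on |z|=r with -2z^2 purely imaginary of modulus 2r^2; then |cos(−2z^2 − 3)| grows like e^{2r^2}/2, so ρ ≥ 2. Hence ρ = 2.
Therefore ρ = 2.

Order ρ = 2.


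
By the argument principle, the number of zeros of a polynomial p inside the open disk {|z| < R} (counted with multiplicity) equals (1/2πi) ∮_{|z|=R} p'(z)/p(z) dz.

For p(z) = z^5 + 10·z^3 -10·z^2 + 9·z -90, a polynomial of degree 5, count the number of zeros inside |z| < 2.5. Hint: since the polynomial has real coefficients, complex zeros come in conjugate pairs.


The zeros of p are: (-1 + 2i), (-1 - 2i), (0 + 3i), (0 - 3i), 2.
Their magnitudes are: 2.236, 2.236, 3, 3, 2.
Zeros with |z| < R = 2.5: (-1 + 2i), (-1 - 2i), 2.
Count = 3.
By the argument principle, (1/2πi) ∮_{|z|=R} p'(z)/p(z) dz equals exactly this count.

Number of zeros inside |z| < 2.5: 3.


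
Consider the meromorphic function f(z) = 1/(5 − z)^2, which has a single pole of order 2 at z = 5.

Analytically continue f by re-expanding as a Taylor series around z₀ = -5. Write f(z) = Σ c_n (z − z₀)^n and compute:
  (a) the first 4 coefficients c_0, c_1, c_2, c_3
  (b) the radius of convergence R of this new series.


Let w = z − z₀, so z = z₀ + w.
Then 5 − z = 5 − (z₀ + w) = (5 − z₀) − w = 10 − w.
f(z) = 1/(10 − w)^2 = (1/(10)^2) · (1 − w/(10))^{−2}.
By the binomial series (1−u)^{−2} = Σ_{n≥0} C(n+1, 1) u^n for |u|<1, with u = w/(10):
  c_n = C(n+1, 1) / (10)^(n+2).
  c_0 = 1/(10)^2 = 1/100.
  c_1 = 2/(10)^3 = 1/500.
  c_2 = 3/(10)^4 = 3/10000.
  c_3 = 4/(10)^5 = 1/25000.
The series is valid for |w/d| < 1, i.e. |z − z₀| < |d|.
Radius of convergence: R = |5 − z₀| = |10| = 10 (distance from z₀ to the singularity z = 5).

c_0 = 1/100, c_1 = 1/500, c_2 = 3/10000, c_3 = 1/25000; R = 10.


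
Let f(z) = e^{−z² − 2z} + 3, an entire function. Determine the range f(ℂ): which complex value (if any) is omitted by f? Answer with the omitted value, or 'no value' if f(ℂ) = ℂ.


Little Picard bounds the complement of f(ℂ) to at most one point.
The exponent g(z) = −z² − 2z is a nonconstant polynomial, hence surjective onto ℂ. So e^{g(z)} takes every value in {e^w : w ∈ ℂ} = ℂ ∖ {0}. Adding 3 shifts the range to ℂ ∖ {3}. f omits exactly 3.

Omitted value: 3.


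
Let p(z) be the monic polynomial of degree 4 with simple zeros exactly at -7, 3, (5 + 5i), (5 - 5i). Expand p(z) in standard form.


The polynomial is p(z) = ∏_{α ∈ S} (z − α), where S = {-7, 3, (5 + 5i), (5 - 5i)}.
Expanding the product yields: p(z) = z^4 -6·z^3 -11·z^2 + 410·z -1050.
Note conjugate pairs combine to real quadratics: (z − (5+5i))(z − (5−5i)) = z² − 10z + 50.
The resulting polynomial has degree 4 and real coefficients as required.

p(z) = z^4 -6·z^3 -11·z^2 + 410·z -1050.


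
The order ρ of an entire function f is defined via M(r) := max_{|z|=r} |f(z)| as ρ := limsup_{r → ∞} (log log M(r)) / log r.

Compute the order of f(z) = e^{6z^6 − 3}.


|e^{6z^6 − 3}| = e^{Re(6·z^6) + -3} ≤ e^{6|z|^6 + -3} = e^{6r^6 + -3} on |z| = r, so ρ ≤ 6. Choosing z on |z|=r so that 6·z^6 is real positive (always possible by picking arg z appropriately) gives |f(z)| = e^{6r^6 + -3}, matching the bound. The additive constant -3 does not affect log log M(r) ~ 6·log r. Hence ρ = 6.
Therefore ρ = 6.

Order ρ = 6.


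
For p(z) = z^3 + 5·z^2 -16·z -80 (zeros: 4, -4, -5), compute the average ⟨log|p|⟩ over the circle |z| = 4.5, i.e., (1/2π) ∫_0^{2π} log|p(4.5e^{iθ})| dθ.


Zeros: -5, -4, 4; r = 4.5.
Inside |z| < r: -4, 4. Outside (|z| ≥ r): -5.
p(0) = -80, so log|p(0)| = log(80) = 4.3820.
Apply Jensen: I(r) = log|p(0)| + Σ_k log(r/|z_k|), summed over zeros inside |z| < r.
  log(r/|z_k|) for z_k = 4: log(4.5/4) = 0.1178
  log(r/|z_k|) for z_k = -4: log(4.5/4) = 0.1178
  Outside zeros (-5) contribute nothing to the Jensen sum.
Sum over inside zeros: 0.2356.
I(r) = log|p(0)| + (inside sum) = 4.3820 + 0.2356 = 4.6176.
Note: since some zeros are outside |z| ≤ r, the simplified n·log(r) form does NOT apply — only the inside zeros contribute.

I(r) ≈ 4.6176.


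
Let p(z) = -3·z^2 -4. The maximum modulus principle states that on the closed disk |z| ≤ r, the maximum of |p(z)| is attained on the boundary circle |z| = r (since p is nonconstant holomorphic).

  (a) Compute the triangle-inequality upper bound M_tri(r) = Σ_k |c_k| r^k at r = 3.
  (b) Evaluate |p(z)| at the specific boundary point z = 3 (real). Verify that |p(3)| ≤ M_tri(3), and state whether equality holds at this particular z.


Coefficients: c_0 = -4, c_1 = 0, c_2 = -3. Radius r = 3.
Part (a). Triangle bound: M_tri(r) = Σ_k |c_k| r^k
  = |-4|·3^0 + |0|·3^1 + |-3|·3^2
  = 4 + 0 + 27 = 31.
This bounds M(r) := max_{|z|=r} |p(z)| from above; equality holds iff all terms c_k z^k can be made to align in phase at a single z on |z|=r.
Part (b). At z = 3 (real, on the circle |z| = r):
  p(3) = (-4)·3^0 + (0)·3^1 + (-3)·3^2 = -31.
  |p(3)| = 31.
Since all nonzero coefficients share the same sign, |p(3)| = 31 = M_tri(3); the triangle bound is attained at z = 3, so in fact M(r) = 31.

M_tri(3) = 31; |p(3)| = 31; equality at z=3: yes.


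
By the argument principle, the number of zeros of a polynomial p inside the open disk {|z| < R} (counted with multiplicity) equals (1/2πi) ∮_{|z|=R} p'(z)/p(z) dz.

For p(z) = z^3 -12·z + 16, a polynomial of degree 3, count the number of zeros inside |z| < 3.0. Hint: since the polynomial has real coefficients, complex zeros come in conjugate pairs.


The zeros of p are: 2, -4, 2.
Their magnitudes are: 2, 4, 2.
Zeros with |z| < R = 3.0: 2, 2.
Count = 2.
By the argument principle, (1/2πi) ∮_{|z|=R} p'(z)/p(z) dz equals exactly this count.

Number of zeros inside |z| < 3.0: 2.


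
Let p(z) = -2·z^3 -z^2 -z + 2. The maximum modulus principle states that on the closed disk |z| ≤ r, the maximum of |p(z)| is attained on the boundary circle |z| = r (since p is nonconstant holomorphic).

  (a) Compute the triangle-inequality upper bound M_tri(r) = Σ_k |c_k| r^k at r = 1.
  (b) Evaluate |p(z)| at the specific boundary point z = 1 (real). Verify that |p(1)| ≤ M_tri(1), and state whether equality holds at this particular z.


Coefficients: c_0 = 2, c_1 = -1, c_2 = -1, c_3 = -2. Radius r = 1.
Part (a). Triangle bound: M_tri(r) = Σ_k |c_k| r^k
  = |2|·1^0 + |-1|·1^1 + |-1|·1^2 + |-2|·1^3
  = 2 + 1 + 1 + 2 = 6.
This bounds M(r) := max_{|z|=r} |p(z)| from above; equality holds iff all terms c_k z^k can be made to align in phase at a single z on |z|=r.
Part (b). At z = 1 (real, on the circle |z| = r):
  p(1) = (2)·1^0 + (-1)·1^1 + (-1)·1^2 + (-2)·1^3 = -2.
  |p(1)| = 2.
Check: |p(1)| = 2 ≤ 6 = M_tri(1). ✓ Equality does not hold at z = 1 (the coefficients have mixed signs, so the terms do not all align in phase there).

M_tri(1) = 6; |p(1)| = 2; equality at z=1: no.


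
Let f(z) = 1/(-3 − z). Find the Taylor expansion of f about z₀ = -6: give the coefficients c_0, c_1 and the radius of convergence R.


Let w = z − z₀, so z = z₀ + w.
Then -3 − z = -3 − (z₀ + w) = (-3 − z₀) − w = 3 − w.
f(z) = 1/(3 − w) = (1/(3)) · 1/(1 − w/(3)) = Σ_{n≥0} w^n / (3)^(n+1).
So c_n = 1/(3)^(n+1):
  c_0 = 1/(3)^1 = 1/3.
  c_1 = 1/(3)^2 = 1/9.
The series is valid for |w/d| < 1, i.e. |z − z₀| < |d|.
Radius of convergence: R = |-3 − z₀| = |3| = 3 (distance from z₀ to the singularity z = -3).

c_0 = 1/3, c_1 = 1/9; R = 3.


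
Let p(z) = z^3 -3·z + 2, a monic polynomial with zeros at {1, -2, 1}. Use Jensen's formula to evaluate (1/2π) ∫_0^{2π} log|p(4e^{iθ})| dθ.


Zeros: -2, 1, 1; r = 4.
Inside |z| < r: -2, 1, 1. Outside (|z| ≥ r): ∅.
p(0) = 2, so log|p(0)| = log(2) = 0.6931.
Apply Jensen: I(r) = log|p(0)| + Σ_k log(r/|z_k|), summed over zeros inside |z| < r.
  log(r/|z_k|) for z_k = 1: log(4/1) = 1.3863
  log(r/|z_k|) for z_k = -2: log(4/2) = 0.6931
  log(r/|z_k|) for z_k = 1: log(4/1) = 1.3863
Sum over inside zeros: 3.4657.
I(r) = log|p(0)| + (inside sum) = 0.6931 + 3.4657 = 4.1589.
Closed form (all zeros inside, monic): I(r) = n·log(r) = 3·log(4) = 4.1589. ✓

I(r) ≈ 4.1589.


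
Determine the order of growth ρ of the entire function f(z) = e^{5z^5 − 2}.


|e^{5z^5 − 2}| = e^{Re(5·z^5) + -2} ≤ e^{5|z|^5 + -2} = e^{5r^5 + -2} on |z| = r, so ρ ≤ 5. Choosing z on |z|=r so that 5·z^5 is real positive (always possible by picking arg z appropriately) gives |f(z)| = e^{5r^5 + -2}, matching the bound. The additive constant -2 does not affect log log M(r) ~ 5·log r. Hence ρ = 5.
Therefore ρ = 5.

Order ρ = 5.


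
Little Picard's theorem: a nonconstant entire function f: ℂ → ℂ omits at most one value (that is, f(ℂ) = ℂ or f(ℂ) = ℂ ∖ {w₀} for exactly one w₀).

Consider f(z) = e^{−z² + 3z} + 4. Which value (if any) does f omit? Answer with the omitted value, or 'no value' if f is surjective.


Little Picard bounds the complement of f(ℂ) to at most one point.
The exponent g(z) = −z² + 3z is a nonconstant polynomial, hence surjective onto ℂ. So e^{g(z)} takes every value in {e^w : w ∈ ℂ} = ℂ ∖ {0}. Adding 4 shifts the range to ℂ ∖ {4}. f omits exactly 4.

Omitted value: 4.


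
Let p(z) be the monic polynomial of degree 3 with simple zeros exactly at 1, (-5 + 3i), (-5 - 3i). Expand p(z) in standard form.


The polynomial is p(z) = ∏_{α ∈ S} (z − α), where S = {1, (-5 + 3i), (-5 - 3i)}.
Expanding the product yields: p(z) = z^3 + 9·z^2 + 24·z -34.
Note conjugate pairs combine to real quadratics: (z − (-5+3i))(z − (-5−3i)) = z² + 10z + 34.
The resulting polynomial has degree 3 and real coefficients as required.

p(z) = z^3 + 9·z^2 + 24·z -34.


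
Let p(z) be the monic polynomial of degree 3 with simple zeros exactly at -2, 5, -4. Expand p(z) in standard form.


The polynomial is p(z) = ∏_{α ∈ S} (z − α), where S = {-2, 5, -4}.
Expanding the product yields: p(z) = z^3 + z^2 -22·z -40.
The resulting polynomial has degree 3 and real coefficients as required.

p(z) = z^3 + z^2 -22·z -40.


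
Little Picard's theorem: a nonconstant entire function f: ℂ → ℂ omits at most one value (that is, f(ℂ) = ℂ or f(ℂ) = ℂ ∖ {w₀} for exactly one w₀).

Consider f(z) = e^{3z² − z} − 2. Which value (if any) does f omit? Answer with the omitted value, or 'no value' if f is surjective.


Little Picard bounds the complement of f(ℂ) to at most one point.
The exponent g(z) = 3z² − z is a nonconstant polynomial, hence surjective onto ℂ. So e^{g(z)} takes every value in {e^w : w ∈ ℂ} = ℂ ∖ {0}. Adding -2 shifts the range to ℂ ∖ {-2}. f omits exactly -2.

Omitted value: -2.


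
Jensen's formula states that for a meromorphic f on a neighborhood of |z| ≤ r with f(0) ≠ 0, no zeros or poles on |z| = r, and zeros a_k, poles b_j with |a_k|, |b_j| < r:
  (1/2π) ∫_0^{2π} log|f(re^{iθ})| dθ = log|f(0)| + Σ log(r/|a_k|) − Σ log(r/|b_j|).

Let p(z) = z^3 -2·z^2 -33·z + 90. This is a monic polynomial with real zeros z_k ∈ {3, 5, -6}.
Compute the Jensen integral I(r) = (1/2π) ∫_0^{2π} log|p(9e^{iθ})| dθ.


Zeros: -6, 3, 5; r = 9.
Inside |z| < r: -6, 3, 5. Outside (|z| ≥ r): ∅.
p(0) = 90, so log|p(0)| = log(90) = 4.4998.
Apply Jensen: I(r) = log|p(0)| + Σ_k log(r/|z_k|), summed over zeros inside |z| < r.
  log(r/|z_k|) for z_k = 3: log(9/3) = 1.0986
  log(r/|z_k|) for z_k = 5: log(9/5) = 0.5878
  log(r/|z_k|) for z_k = -6: log(9/6) = 0.4055
Sum over inside zeros: 2.0919.
I(r) = log|p(0)| + (inside sum) = 4.4998 + 2.0919 = 6.5917.
Closed form (all zeros inside, monic): I(r) = n·log(r) = 3·log(9) = 6.5917. ✓

I(r) ≈ 6.5917.


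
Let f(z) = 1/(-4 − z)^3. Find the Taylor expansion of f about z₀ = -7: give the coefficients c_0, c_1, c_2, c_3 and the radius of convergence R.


Let w = z − z₀, so z = z₀ + w.
Then -4 − z = -4 − (z₀ + w) = (-4 − z₀) − w = 3 − w.
f(z) = 1/(3 − w)^3 = (1/(3)^3) · (1 − w/(3))^{−3}.
By the binomial series (1−u)^{−3} = Σ_{n≥0} C(n+2, 2) u^n for |u|<1, with u = w/(3):
  c_n = C(n+2, 2) / (3)^(n+3).
  c_0 = 1/(3)^3 = 1/27.
  c_1 = 3/(3)^4 = 1/27.
  c_2 = 6/(3)^5 = 2/81.
  c_3 = 10/(3)^6 = 10/729.
The series is valid for |w/d| < 1, i.e. |z − z₀| < |d|.
Radius of convergence: R = |-4 − z₀| = |3| = 3 (distance from z₀ to the singularity z = -4).

c_0 = 1/27, c_1 = 1/27, c_2 = 2/81, c_3 = 10/729; R = 3.


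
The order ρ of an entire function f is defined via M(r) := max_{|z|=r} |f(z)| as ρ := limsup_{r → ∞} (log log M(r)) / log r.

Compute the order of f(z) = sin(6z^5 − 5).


Write sin(w) = (e^{iw} ± e^{−iw})/(2 or 2i), so |sin(w)| ≤ e^{|w|}. With w = 6z^5 − 5, |w| ≤ 6r^5 + 5 on |z|=r, giving M(r) ≤ e^{6r^5 + 5} and ρ ≤ 5. For the lower bound, choose z on |z|=r with 6z^5 purely imaginary of modulus 6r^5; then |sin(6z^5 − 5)| grows like e^{6r^5}/2, so ρ ≥ 5. Hence ρ = 5.
Therefore ρ = 5.

Order ρ = 5.


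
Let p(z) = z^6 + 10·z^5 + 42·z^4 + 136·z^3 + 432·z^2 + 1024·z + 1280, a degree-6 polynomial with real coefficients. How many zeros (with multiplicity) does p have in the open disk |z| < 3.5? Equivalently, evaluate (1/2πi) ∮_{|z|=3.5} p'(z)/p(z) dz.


The zeros of p are: (1 + 3i), (1 - 3i), -4, -4, (-2 + 2i), (-2 - 2i).
Their magnitudes are: 3.162, 3.162, 4, 4, 2.828, 2.828.
Zeros with |z| < R = 3.5: (1 + 3i), (1 - 3i), (-2 + 2i), (-2 - 2i).
Count = 4.
By the argument principle, (1/2πi) ∮_{|z|=R} p'(z)/p(z) dz equals exactly this count.

Number of zeros inside |z| < 3.5: 4.


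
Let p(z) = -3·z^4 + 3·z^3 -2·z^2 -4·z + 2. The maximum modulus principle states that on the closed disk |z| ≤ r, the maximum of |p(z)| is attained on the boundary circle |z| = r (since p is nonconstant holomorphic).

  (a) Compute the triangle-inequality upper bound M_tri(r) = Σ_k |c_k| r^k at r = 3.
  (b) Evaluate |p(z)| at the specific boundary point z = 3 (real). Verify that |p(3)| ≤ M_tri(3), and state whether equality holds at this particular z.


Coefficients: c_0 = 2, c_1 = -4, c_2 = -2, c_3 = 3, c_4 = -3. Radius r = 3.
Part (a). Triangle bound: M_tri(r) = Σ_k |c_k| r^k
  = |2|·3^0 + |-4|·3^1 + |-2|·3^2 + |3|·3^3 + |-3|·3^4
  = 2 + 12 + 18 + 81 + 243 = 356.
This bounds M(r) := max_{|z|=r} |p(z)| from above; equality holds iff all terms c_k z^k can be made to align in phase at a single z on |z|=r.
Part (b). At z = 3 (real, on the circle |z| = r):
  p(3) = (2)·3^0 + (-4)·3^1 + (-2)·3^2 + (3)·3^3 + (-3)·3^4 = -190.
  |p(3)| = 190.
Check: |p(3)| = 190 ≤ 356 = M_tri(3). ✓ Equality does not hold at z = 3 (the coefficients have mixed signs, so the terms do not all align in phase there).

M_tri(3) = 356; |p(3)| = 190; equality at z=3: no.


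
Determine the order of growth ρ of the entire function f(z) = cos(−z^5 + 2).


Write cos(w) = (e^{iw} ± e^{−iw})/(2 or 2i), so |cos(w)| ≤ e^{|w|}. With w = −z^5 + 2, |w| ≤ 1r^5 + 2 on |z|=r, giving M(r) ≤ e^{1r^5 + 2} and ρ ≤ 5. For the lower bound, choose z on |z|=r with -1z^5 purely imaginary of modulus 1r^5; then |cos(−z^5 + 2)| grows like e^{1r^5}/2, so ρ ≥ 5. Hence ρ = 5.
Therefore ρ = 5.

Order ρ = 5.


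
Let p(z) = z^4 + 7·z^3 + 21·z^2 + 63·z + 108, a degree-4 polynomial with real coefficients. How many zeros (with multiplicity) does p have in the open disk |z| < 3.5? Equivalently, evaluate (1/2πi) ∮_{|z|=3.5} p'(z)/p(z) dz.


The zeros of p are: -3, -4, (0 + 3i), (0 - 3i).
Their magnitudes are: 3, 4, 3, 3.
Zeros with |z| < R = 3.5: -3, (0 + 3i), (0 - 3i).
Count = 3.
By the argument principle, (1/2πi) ∮_{|z|=R} p'(z)/p(z) dz equals exactly this count.

Number of zeros inside |z| < 3.5: 3.


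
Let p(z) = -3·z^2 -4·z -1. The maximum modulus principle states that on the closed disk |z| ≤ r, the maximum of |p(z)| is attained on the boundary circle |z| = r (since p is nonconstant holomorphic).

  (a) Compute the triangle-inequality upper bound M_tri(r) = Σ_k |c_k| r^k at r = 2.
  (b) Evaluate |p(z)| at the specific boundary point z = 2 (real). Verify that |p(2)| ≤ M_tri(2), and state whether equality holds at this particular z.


Coefficients: c_0 = -1, c_1 = -4, c_2 = -3. Radius r = 2.
Part (a). Triangle bound: M_tri(r) = Σ_k |c_k| r^k
  = |-1|·2^0 + |-4|·2^1 + |-3|·2^2
  = 1 + 8 + 12 = 21.
This bounds M(r) := max_{|z|=r} |p(z)| from above; equality holds iff all terms c_k z^k can be made to align in phase at a single z on |z|=r.
Part (b). At z = 2 (real, on the circle |z| = r):
  p(2) = (-1)·2^0 + (-4)·2^1 + (-3)·2^2 = -21.
  |p(2)| = 21.
Since all nonzero coefficients share the same sign, |p(2)| = 21 = M_tri(2); the triangle bound is attained at z = 2, so in fact M(r) = 21.

M_tri(2) = 21; |p(2)| = 21; equality at z=2: yes.


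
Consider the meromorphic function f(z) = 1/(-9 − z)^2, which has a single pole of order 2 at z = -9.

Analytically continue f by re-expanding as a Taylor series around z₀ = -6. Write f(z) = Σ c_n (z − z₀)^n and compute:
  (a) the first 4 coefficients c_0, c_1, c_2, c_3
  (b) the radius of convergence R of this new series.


Let w = z − z₀, so z = z₀ + w.
Then -9 − z = -9 − (z₀ + w) = (-9 − z₀) − w = -3 − w.
f(z) = 1/(-3 − w)^2 = (1/(-3)^2) · (1 − w/(-3))^{−2}.
By the binomial series (1−u)^{−2} = Σ_{n≥0} C(n+1, 1) u^n for |u|<1, with u = w/(-3):
  c_n = C(n+1, 1) / (-3)^(n+2).
  c_0 = 1/(-3)^2 = 1/9.
  c_1 = 2/(-3)^3 = -2/27.
  c_2 = 3/(-3)^4 = 1/27.
  c_3 = 4/(-3)^5 = -4/243.
The series is valid for |w/d| < 1, i.e. |z − z₀| < |d|.
Radius of convergence: R = |-9 − z₀| = |-3| = 3 (distance from z₀ to the singularity z = -9).

c_0 = 1/9, c_1 = -2/27, c_2 = 1/27, c_3 = -4/243; R = 3.


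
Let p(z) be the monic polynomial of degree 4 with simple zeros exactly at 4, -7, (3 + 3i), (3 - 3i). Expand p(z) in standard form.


The polynomial is p(z) = ∏_{α ∈ S} (z − α), where S = {4, -7, (3 + 3i), (3 - 3i)}.
Expanding the product yields: p(z) = z^4 -3·z^3 -28·z^2 + 222·z -504.
Note conjugate pairs combine to real quadratics: (z − (3+3i))(z − (3−3i)) = z² − 6z + 18.
The resulting polynomial has degree 4 and real coefficients as required.

p(z) = z^4 -3·z^3 -28·z^2 + 222·z -504.


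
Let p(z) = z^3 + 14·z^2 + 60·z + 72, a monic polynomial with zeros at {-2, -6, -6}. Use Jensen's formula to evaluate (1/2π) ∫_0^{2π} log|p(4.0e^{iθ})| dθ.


Zeros: -6, -6, -2; r = 4.0.
Inside |z| < r: -2. Outside (|z| ≥ r): -6, -6.
p(0) = 72, so log|p(0)| = log(72) = 4.2767.
Apply Jensen: I(r) = log|p(0)| + Σ_k log(r/|z_k|), summed over zeros inside |z| < r.
  log(r/|z_k|) for z_k = -2: log(4.0/2) = 0.6931
  Outside zeros (-6, -6) contribute nothing to the Jensen sum.
Sum over inside zeros: 0.6931.
I(r) = log|p(0)| + (inside sum) = 4.2767 + 0.6931 = 4.9698.
Note: since some zeros are outside |z| ≤ r, the simplified n·log(r) form does NOT apply — only the inside zeros contribute.

I(r) ≈ 4.9698.


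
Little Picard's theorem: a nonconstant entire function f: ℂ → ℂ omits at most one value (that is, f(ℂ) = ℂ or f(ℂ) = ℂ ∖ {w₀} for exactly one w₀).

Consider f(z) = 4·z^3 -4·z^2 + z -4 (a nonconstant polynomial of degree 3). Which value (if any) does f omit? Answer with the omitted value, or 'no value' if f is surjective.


Little Picard bounds the complement of f(ℂ) to at most one point.
For every w ∈ ℂ, the equation p(z) − w = 0 is a nonconstant polynomial in z and hence has at least one root by the fundamental theorem of algebra. So p is surjective onto ℂ, omitting no value.

Omitted value: no value.


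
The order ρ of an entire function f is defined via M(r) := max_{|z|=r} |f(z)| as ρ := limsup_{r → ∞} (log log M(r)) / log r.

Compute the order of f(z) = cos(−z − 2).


cos(w) is a linear combination of e^{iw} and e^{−iw} (or e^w, e^{−w} in the hyperbolic case), so |cos(w)| ≤ e^{|w|}. With w = −z − 2, |w| ≤ 1|z| + 2 = 1r + 2 on |z| = r, giving M(r) ≤ e^{1r + 2}, so ρ ≤ 1. On a suitable ray (z = it for sin/cos; z = t for sinh/cosh, t real → ∞), |cos(−z − 2)| grows like e^{1|t|}/2, so ρ ≥ 1. Hence ρ = 1.
Therefore ρ = 1.

Order ρ = 1.


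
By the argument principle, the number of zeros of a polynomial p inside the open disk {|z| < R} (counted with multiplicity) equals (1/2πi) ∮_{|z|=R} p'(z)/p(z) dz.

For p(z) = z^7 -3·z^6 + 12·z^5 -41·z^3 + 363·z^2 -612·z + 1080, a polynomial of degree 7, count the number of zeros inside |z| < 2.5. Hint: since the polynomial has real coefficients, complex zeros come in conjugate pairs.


The zeros of p are: -3, (2 + 2i), (2 - 2i), (0 + 3i), (0 - 3i), (1 + 2i), (1 - 2i).
Their magnitudes are: 3, 2.828, 2.828, 3, 3, 2.236, 2.236.
Zeros with |z| < R = 2.5: (1 + 2i), (1 - 2i).
Count = 2.
By the argument principle, (1/2πi) ∮_{|z|=R} p'(z)/p(z) dz equals exactly this count.

Number of zeros inside |z| < 2.5: 2.


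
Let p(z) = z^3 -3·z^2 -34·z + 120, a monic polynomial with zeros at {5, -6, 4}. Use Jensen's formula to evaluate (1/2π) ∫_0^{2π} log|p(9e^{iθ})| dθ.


Zeros: -6, 4, 5; r = 9.
Inside |z| < r: -6, 4, 5. Outside (|z| ≥ r): ∅.
p(0) = 120, so log|p(0)| = log(120) = 4.7875.
Apply Jensen: I(r) = log|p(0)| + Σ_k log(r/|z_k|), summed over zeros inside |z| < r.
  log(r/|z_k|) for z_k = 5: log(9/5) = 0.5878
  log(r/|z_k|) for z_k = -6: log(9/6) = 0.4055
  log(r/|z_k|) for z_k = 4: log(9/4) = 0.8109
Sum over inside zeros: 1.8042.
I(r) = log|p(0)| + (inside sum) = 4.7875 + 1.8042 = 6.5917.
Closed form (all zeros inside, monic): I(r) = n·log(r) = 3·log(9) = 6.5917. ✓

I(r) ≈ 6.5917.


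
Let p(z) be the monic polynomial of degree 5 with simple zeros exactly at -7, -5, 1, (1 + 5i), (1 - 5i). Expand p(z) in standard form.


The polynomial is p(z) = ∏_{α ∈ S} (z − α), where S = {-7, -5, 1, (1 + 5i), (1 - 5i)}.
Expanding the product yields: p(z) = z^5 + 9·z^4 + 27·z^3 + 205·z^2 + 668·z -910.
Note conjugate pairs combine to real quadratics: (z − (1+5i))(z − (1−5i)) = z² − 2z + 26.
The resulting polynomial has degree 5 and real coefficients as required.

p(z) = z^5 + 9·z^4 + 27·z^3 + 205·z^2 + 668·z -910.


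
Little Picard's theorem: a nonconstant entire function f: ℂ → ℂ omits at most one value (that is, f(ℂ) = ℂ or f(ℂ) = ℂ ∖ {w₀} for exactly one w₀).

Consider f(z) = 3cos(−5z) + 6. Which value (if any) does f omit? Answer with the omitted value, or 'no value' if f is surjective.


Little Picard bounds the complement of f(ℂ) to at most one point.
cos is entire and surjective onto ℂ: for every w ∈ ℂ, cos(ζ) = w has a solution ζ ∈ ℂ (e.g., via the complex inverse arccos). With ζ = −5z this gives z = ζ/(-5). Then 3·cos(−5z) takes every value in 3·ℂ = ℂ, and adding 6 is a bijection of ℂ. So f is surjective and omits no value. (Note: only on the real line is cos bounded by [−1, 1].)

Omitted value: no value.


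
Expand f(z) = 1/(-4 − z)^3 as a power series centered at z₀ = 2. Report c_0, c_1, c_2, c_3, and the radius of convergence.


Let w = z − z₀, so z = z₀ + w.
Then -4 − z = -4 − (z₀ + w) = (-4 − z₀) − w = -6 − w.
f(z) = 1/(-6 − w)^3 = (1/(-6)^3) · (1 − w/(-6))^{−3}.
By the binomial series (1−u)^{−3} = Σ_{n≥0} C(n+2, 2) u^n for |u|<1, with u = w/(-6):
  c_n = C(n+2, 2) / (-6)^(n+3).
  c_0 = 1/(-6)^3 = -1/216.
  c_1 = 3/(-6)^4 = 1/432.
  c_2 = 6/(-6)^5 = -1/1296.
  c_3 = 10/(-6)^6 = 5/23328.
The series is valid for |w/d| < 1, i.e. |z − z₀| < |d|.
Radius of convergence: R = |-4 − z₀| = |-6| = 6 (distance from z₀ to the singularity z = -4).

c_0 = -1/216, c_1 = 1/432, c_2 = -1/1296, c_3 = 5/23328; R = 6.


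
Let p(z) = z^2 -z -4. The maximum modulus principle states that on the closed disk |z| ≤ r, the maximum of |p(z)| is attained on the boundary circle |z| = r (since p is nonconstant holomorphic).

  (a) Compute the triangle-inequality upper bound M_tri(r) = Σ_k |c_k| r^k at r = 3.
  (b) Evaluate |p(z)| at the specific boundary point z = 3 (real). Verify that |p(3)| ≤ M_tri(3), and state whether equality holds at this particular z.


Coefficients: c_0 = -4, c_1 = -1, c_2 = 1. Radius r = 3.
Part (a). Triangle bound: M_tri(r) = Σ_k |c_k| r^k
  = |-4|·3^0 + |-1|·3^1 + |1|·3^2
  = 4 + 3 + 9 = 16.
This bounds M(r) := max_{|z|=r} |p(z)| from above; equality holds iff all terms c_k z^k can be made to align in phase at a single z on |z|=r.
Part (b). At z = 3 (real, on the circle |z| = r):
  p(3) = (-4)·3^0 + (-1)·3^1 + (1)·3^2 = 2.
  |p(3)| = 2.
Check: |p(3)| = 2 ≤ 16 = M_tri(3). ✓ Equality does not hold at z = 3 (the coefficients have mixed signs, so the terms do not all align in phase there).

M_tri(3) = 16; |p(3)| = 2; equality at z=3: no.


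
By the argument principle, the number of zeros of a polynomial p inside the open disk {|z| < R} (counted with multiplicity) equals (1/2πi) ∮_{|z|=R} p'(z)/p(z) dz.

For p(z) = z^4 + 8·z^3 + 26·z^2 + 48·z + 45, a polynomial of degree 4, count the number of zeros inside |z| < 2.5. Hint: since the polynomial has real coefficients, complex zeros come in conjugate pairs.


The zeros of p are: -3, (-1 + 2i), (-1 - 2i), -3.
Their magnitudes are: 3, 2.236, 2.236, 3.
Zeros with |z| < R = 2.5: (-1 + 2i), (-1 - 2i).
Count = 2.
By the argument principle, (1/2πi) ∮_{|z|=R} p'(z)/p(z) dz equals exactly this count.

Number of zeros inside |z| < 2.5: 2.


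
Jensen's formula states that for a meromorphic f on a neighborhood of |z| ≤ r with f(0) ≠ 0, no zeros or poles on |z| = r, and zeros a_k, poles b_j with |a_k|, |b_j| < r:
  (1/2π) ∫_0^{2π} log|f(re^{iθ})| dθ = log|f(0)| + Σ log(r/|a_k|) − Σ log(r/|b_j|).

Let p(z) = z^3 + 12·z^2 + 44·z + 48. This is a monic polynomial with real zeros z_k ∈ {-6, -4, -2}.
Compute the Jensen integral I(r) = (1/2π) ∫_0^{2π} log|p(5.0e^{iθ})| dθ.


Zeros: -6, -4, -2; r = 5.0.
Inside |z| < r: -4, -2. Outside (|z| ≥ r): -6.
p(0) = 48, so log|p(0)| = log(48) = 3.8712.
Apply Jensen: I(r) = log|p(0)| + Σ_k log(r/|z_k|), summed over zeros inside |z| < r.
  log(r/|z_k|) for z_k = -4: log(5.0/4) = 0.2231
  log(r/|z_k|) for z_k = -2: log(5.0/2) = 0.9163
  Outside zeros (-6) contribute nothing to the Jensen sum.
Sum over inside zeros: 1.1394.
I(r) = log|p(0)| + (inside sum) = 3.8712 + 1.1394 = 5.0106.
Note: since some zeros are outside |z| ≤ r, the simplified n·log(r) form does NOT apply — only the inside zeros contribute.

I(r) ≈ 5.0106.


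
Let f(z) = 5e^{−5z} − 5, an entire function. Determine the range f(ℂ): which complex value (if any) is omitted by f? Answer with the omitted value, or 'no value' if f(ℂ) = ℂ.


Little Picard bounds the complement of f(ℂ) to at most one point.
e^{−5z} is never zero on ℂ, so 5·e^{−5z} takes every value in ℂ ∖ {0}. Adding -5 shifts the range to ℂ ∖ {-5}. Thus f omits exactly the value -5.

Omitted value: -5.


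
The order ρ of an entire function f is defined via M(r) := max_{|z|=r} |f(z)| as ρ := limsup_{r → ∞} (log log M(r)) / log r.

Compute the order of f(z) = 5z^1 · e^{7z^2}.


M(r) = max_{|z|=r} |5|·|z|^1·|e^{7z^2}| = 5·r^1 · e^{7r^2} (the factors attain their maxima compatibly on |z|=r). Then log M(r) = log 5 + 1·log r + 7r^2, dominated by the last term, so log log M(r) ~ 2·log r. The polynomial factor 5z^1 contributes only a log r term and does not affect the order. ρ = 2.
Therefore ρ = 2.

Order ρ = 2.


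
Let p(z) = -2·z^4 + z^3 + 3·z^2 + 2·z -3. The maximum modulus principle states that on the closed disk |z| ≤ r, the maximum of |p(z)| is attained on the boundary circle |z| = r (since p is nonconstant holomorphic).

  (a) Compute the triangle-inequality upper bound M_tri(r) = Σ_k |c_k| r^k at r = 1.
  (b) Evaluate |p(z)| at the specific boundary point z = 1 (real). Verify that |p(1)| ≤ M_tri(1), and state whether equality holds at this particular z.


Coefficients: c_0 = -3, c_1 = 2, c_2 = 3, c_3 = 1, c_4 = -2. Radius r = 1.
Part (a). Triangle bound: M_tri(r) = Σ_k |c_k| r^k
  = |-3|·1^0 + |2|·1^1 + |3|·1^2 + |1|·1^3 + |-2|·1^4
  = 3 + 2 + 3 + 1 + 2 = 11.
This bounds M(r) := max_{|z|=r} |p(z)| from above; equality holds iff all terms c_k z^k can be made to align in phase at a single z on |z|=r.
Part (b). At z = 1 (real, on the circle |z| = r):
  p(1) = (-3)·1^0 + (2)·1^1 + (3)·1^2 + (1)·1^3 + (-2)·1^4 = 1.
  |p(1)| = 1.
Check: |p(1)| = 1 ≤ 11 = M_tri(1). ✓ Equality does not hold at z = 1 (the coefficients have mixed signs, so the terms do not all align in phase there).

M_tri(1) = 11; |p(1)| = 1; equality at z=1: no.


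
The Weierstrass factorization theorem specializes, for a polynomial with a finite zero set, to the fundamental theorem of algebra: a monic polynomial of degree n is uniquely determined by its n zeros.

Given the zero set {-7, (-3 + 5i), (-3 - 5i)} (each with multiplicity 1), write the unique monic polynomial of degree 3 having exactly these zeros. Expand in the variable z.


The polynomial is p(z) = ∏_{α ∈ S} (z − α), where S = {-7, (-3 + 5i), (-3 - 5i)}.
Expanding the product yields: p(z) = z^3 + 13·z^2 + 76·z + 238.
Note conjugate pairs combine to real quadratics: (z − (-3+5i))(z − (-3−5i)) = z² + 6z + 34.
The resulting polynomial has degree 3 and real coefficients as required.

p(z) = z^3 + 13·z^2 + 76·z + 238.


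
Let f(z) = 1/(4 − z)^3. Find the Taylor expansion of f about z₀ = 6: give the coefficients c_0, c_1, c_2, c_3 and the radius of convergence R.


Let w = z − z₀, so z = z₀ + w.
Then 4 − z = 4 − (z₀ + w) = (4 − z₀) − w = -2 − w.
f(z) = 1/(-2 − w)^3 = (1/(-2)^3) · (1 − w/(-2))^{−3}.
By the binomial series (1−u)^{−3} = Σ_{n≥0} C(n+2, 2) u^n for |u|<1, with u = w/(-2):
  c_n = C(n+2, 2) / (-2)^(n+3).
  c_0 = 1/(-2)^3 = -1/8.
  c_1 = 3/(-2)^4 = 3/16.
  c_2 = 6/(-2)^5 = -3/16.
  c_3 = 10/(-2)^6 = 5/32.
The series is valid for |w/d| < 1, i.e. |z − z₀| < |d|.
Radius of convergence: R = |4 − z₀| = |-2| = 2 (distance from z₀ to the singularity z = 4).

c_0 = -1/8, c_1 = 3/16, c_2 = -3/16, c_3 = 5/32; R = 2.


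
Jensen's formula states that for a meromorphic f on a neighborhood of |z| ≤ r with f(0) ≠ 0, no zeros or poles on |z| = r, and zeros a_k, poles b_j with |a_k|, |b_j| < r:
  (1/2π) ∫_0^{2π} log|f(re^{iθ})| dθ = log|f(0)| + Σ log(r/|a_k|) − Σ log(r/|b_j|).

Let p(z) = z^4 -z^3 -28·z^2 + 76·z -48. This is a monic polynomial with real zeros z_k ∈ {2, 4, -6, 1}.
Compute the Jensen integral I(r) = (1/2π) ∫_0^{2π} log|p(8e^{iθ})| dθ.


Zeros: -6, 1, 2, 4; r = 8.
Inside |z| < r: -6, 1, 2, 4. Outside (|z| ≥ r): ∅.
p(0) = -48, so log|p(0)| = log(48) = 3.8712.
Apply Jensen: I(r) = log|p(0)| + Σ_k log(r/|z_k|), summed over zeros inside |z| < r.
  log(r/|z_k|) for z_k = 2: log(8/2) = 1.3863
  log(r/|z_k|) for z_k = 4: log(8/4) = 0.6931
  log(r/|z_k|) for z_k = -6: log(8/6) = 0.2877
  log(r/|z_k|) for z_k = 1: log(8/1) = 2.0794
Sum over inside zeros: 4.4466.
I(r) = log|p(0)| + (inside sum) = 3.8712 + 4.4466 = 8.3178.
Closed form (all zeros inside, monic): I(r) = n·log(r) = 4·log(8) = 8.3178. ✓

I(r) ≈ 8.3178.


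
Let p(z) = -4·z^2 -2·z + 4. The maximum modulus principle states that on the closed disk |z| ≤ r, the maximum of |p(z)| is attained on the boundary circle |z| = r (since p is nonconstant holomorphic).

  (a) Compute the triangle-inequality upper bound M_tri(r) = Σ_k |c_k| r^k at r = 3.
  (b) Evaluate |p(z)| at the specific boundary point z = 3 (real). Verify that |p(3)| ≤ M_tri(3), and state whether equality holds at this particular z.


Coefficients: c_0 = 4, c_1 = -2, c_2 = -4. Radius r = 3.
Part (a). Triangle bound: M_tri(r) = Σ_k |c_k| r^k
  = |4|·3^0 + |-2|·3^1 + |-4|·3^2
  = 4 + 6 + 36 = 46.
This bounds M(r) := max_{|z|=r} |p(z)| from above; equality holds iff all terms c_k z^k can be made to align in phase at a single z on |z|=r.
Part (b). At z = 3 (real, on the circle |z| = r):
  p(3) = (4)·3^0 + (-2)·3^1 + (-4)·3^2 = -38.
  |p(3)| = 38.
Check: |p(3)| = 38 ≤ 46 = M_tri(3). ✓ Equality does not hold at z = 3 (the coefficients have mixed signs, so the terms do not all align in phase there).

M_tri(3) = 46; |p(3)| = 38; equality at z=3: no.


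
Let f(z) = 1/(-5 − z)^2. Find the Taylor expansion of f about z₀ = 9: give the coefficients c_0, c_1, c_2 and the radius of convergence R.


Let w = z − z₀, so z = z₀ + w.
Then -5 − z = -5 − (z₀ + w) = (-5 − z₀) − w = -14 − w.
f(z) = 1/(-14 − w)^2 = (1/(-14)^2) · (1 − w/(-14))^{−2}.
By the binomial series (1−u)^{−2} = Σ_{n≥0} C(n+1, 1) u^n for |u|<1, with u = w/(-14):
  c_n = C(n+1, 1) / (-14)^(n+2).
  c_0 = 1/(-14)^2 = 1/196.
  c_1 = 2/(-14)^3 = -1/1372.
  c_2 = 3/(-14)^4 = 3/38416.
The series is valid for |w/d| < 1, i.e. |z − z₀| < |d|.
Radius of convergence: R = |-5 − z₀| = |-14| = 14 (distance from z₀ to the singularity z = -5).

c_0 = 1/196, c_1 = -1/1372, c_2 = 3/38416; R = 14.


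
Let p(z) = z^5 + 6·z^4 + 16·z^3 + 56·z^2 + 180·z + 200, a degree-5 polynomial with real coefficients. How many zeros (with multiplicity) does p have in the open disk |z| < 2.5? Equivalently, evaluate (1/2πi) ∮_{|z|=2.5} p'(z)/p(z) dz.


The zeros of p are: -2, (-3 + 1i), (-3 - 1i), (1 + 3i), (1 - 3i).
Their magnitudes are: 2, 3.162, 3.162, 3.162, 3.162.
Zeros with |z| < R = 2.5: -2.
Count = 1.
By the argument principle, (1/2πi) ∮_{|z|=R} p'(z)/p(z) dz equals exactly this count.

Number of zeros inside |z| < 2.5: 1.


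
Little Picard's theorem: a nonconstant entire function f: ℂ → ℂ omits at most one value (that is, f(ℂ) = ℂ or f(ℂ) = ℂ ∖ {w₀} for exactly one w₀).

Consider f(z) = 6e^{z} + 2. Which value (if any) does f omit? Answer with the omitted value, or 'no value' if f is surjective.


Little Picard bounds the complement of f(ℂ) to at most one point.
e^{z} is never zero on ℂ, so 6·e^{z} takes every value in ℂ ∖ {0}. Adding 2 shifts the range to ℂ ∖ {2}. Thus f omits exactly the value 2.

Omitted value: 2.


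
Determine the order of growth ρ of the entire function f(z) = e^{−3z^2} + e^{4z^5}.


Each summand is entire of order 2 and 5 respectively (as in the single-exponential case). The order of a sum is at most the max of the orders, so ρ ≤ 5. For the lower bound: on |z|=r choose arg z so that 4z^5 is real positive; then |e^{4z^5}| = e^{4r^5} while |e^{-3z^2}| ≤ e^{3r^2} = o(e^{4r^5}). So |f| ≥ e^{4r^5}(1 − o(1)) and ρ ≥ 5. Hence ρ = max(2, 5) = 5.
Therefore ρ = 5.

Order ρ = 5.


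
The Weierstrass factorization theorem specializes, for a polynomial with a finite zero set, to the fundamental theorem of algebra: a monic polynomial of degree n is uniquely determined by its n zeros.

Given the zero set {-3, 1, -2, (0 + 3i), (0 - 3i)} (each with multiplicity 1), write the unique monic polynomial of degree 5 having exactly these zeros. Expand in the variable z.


The polynomial is p(z) = ∏_{α ∈ S} (z − α), where S = {-3, 1, -2, (0 + 3i), (0 - 3i)}.
Expanding the product yields: p(z) = z^5 + 4·z^4 + 10·z^3 + 30·z^2 + 9·z -54.
Note conjugate pairs combine to real quadratics: (z − (0+3i))(z − (0−3i)) = z² + 9.
The resulting polynomial has degree 5 and real coefficients as required.

p(z) = z^5 + 4·z^4 + 10·z^3 + 30·z^2 + 9·z -54.


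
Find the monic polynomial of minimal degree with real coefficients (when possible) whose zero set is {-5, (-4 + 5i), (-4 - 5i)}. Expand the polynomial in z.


The polynomial is p(z) = ∏_{α ∈ S} (z − α), where S = {-5, (-4 + 5i), (-4 - 5i)}.
Expanding the product yields: p(z) = z^3 + 13·z^2 + 81·z + 205.
Note conjugate pairs combine to real quadratics: (z − (-4+5i))(z − (-4−5i)) = z² + 8z + 41.
The resulting polynomial has degree 3 and real coefficients as required.

p(z) = z^3 + 13·z^2 + 81·z + 205.


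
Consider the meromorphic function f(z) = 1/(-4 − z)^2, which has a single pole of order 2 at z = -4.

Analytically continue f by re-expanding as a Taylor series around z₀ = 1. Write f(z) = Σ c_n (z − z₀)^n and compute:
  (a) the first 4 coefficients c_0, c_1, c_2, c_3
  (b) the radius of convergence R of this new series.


Let w = z − z₀, so z = z₀ + w.
Then -4 − z = -4 − (z₀ + w) = (-4 − z₀) − w = -5 − w.
f(z) = 1/(-5 − w)^2 = (1/(-5)^2) · (1 − w/(-5))^{−2}.
By the binomial series (1−u)^{−2} = Σ_{n≥0} C(n+1, 1) u^n for |u|<1, with u = w/(-5):
  c_n = C(n+1, 1) / (-5)^(n+2).
  c_0 = 1/(-5)^2 = 1/25.
  c_1 = 2/(-5)^3 = -2/125.
  c_2 = 3/(-5)^4 = 3/625.
  c_3 = 4/(-5)^5 = -4/3125.
The series is valid for |w/d| < 1, i.e. |z − z₀| < |d|.
Radius of convergence: R = |-4 − z₀| = |-5| = 5 (distance from z₀ to the singularity z = -4).

c_0 = 1/25, c_1 = -2/125, c_2 = 3/625, c_3 = -4/3125; R = 5.


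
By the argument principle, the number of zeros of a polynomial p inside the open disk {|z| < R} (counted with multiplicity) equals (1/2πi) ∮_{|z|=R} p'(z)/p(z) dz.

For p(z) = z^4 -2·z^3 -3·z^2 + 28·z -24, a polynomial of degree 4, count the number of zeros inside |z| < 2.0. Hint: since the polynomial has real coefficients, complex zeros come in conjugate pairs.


The zeros of p are: (2 + 2i), (2 - 2i), 1, -3.
Their magnitudes are: 2.828, 2.828, 1, 3.
Zeros with |z| < R = 2.0: 1.
Count = 1.
By the argument principle, (1/2πi) ∮_{|z|=R} p'(z)/p(z) dz equals exactly this count.

Number of zeros inside |z| < 2.0: 1.
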